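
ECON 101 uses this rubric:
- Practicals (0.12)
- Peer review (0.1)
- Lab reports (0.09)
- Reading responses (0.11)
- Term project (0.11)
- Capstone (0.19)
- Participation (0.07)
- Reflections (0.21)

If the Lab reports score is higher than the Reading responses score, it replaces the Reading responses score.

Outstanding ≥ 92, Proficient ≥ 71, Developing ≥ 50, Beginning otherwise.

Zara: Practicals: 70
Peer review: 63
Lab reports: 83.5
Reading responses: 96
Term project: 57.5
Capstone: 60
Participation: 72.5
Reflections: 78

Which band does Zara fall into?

Lab reports (83.5) ≤ Reading responses (96), so Reading responses stays at 96.
Weighted total:
  Practicals 70 × 0.12 = 8.4
  Peer review 63 × 0.1 = 6.3
  Lab reports 83.5 × 0.09 = 7.515
  Reading responses 96 × 0.11 = 10.56
  Term project 57.5 × 0.11 = 6.325
  Capstone 60 × 0.19 = 11.4
  Participation 72.5 × 0.07 = 5.075
  Reflections 78 × 0.21 = 16.38
Sum = 71.955
71.955 is ≥ 71 and < 92 → Proficient

Proficient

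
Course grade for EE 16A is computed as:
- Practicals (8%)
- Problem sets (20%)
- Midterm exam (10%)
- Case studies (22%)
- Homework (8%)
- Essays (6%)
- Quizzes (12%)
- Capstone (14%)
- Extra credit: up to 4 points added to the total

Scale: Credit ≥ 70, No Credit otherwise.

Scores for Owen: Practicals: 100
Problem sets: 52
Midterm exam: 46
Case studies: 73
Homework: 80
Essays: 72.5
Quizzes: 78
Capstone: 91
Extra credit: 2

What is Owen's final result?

Weighted total:
  Practicals 100 × 0.08 = 8
  Problem sets 52 × 0.2 = 10.4
  Midterm exam 46 × 0.1 = 4.6
  Case studies 73 × 0.22 = 16.06
  Homework 80 × 0.08 = 6.4
  Essays 72.5 × 0.06 = 4.35
  Quizzes 78 × 0.12 = 9.36
  Capstone 91 × 0.14 = 12.74
Sum = 71.91
Extra credit: 71.91 + 2 = 73.91
73.91 ≥ 70 → Credit

Credit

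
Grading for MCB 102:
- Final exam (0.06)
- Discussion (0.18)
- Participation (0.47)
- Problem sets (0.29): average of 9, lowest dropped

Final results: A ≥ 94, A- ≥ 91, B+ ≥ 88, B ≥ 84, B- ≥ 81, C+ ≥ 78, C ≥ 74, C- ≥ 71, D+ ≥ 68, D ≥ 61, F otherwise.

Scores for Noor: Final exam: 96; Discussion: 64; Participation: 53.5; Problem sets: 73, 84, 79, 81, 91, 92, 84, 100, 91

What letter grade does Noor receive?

Problem sets: drop 73 → average of remaining 8 = 702/8 = 87.75
Weighted total:
  Final exam 96 × 0.06 = 5.76
  Discussion 64 × 0.18 = 11.52
  Participation 53.5 × 0.47 = 25.145
  Problem sets 87.75 × 0.29 = 25.4475
Sum = 67.8725
67.8725 is ≥ 61 and < 68 → D

D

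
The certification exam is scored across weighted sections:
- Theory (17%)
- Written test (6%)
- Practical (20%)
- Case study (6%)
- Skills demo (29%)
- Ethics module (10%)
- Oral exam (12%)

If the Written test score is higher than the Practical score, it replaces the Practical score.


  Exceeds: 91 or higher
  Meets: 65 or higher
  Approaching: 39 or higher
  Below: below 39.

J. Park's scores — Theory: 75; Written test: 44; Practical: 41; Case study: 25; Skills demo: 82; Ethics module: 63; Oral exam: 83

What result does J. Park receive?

Meets

Written test (44) > Practical (41), so Practical counts as 44.
Weighted total:
  Theory 75 × 0.17 = 12.75
  Written test 44 × 0.06 = 2.64
  Practical 44 × 0.2 = 8.8
  Case study 25 × 0.06 = 1.5
  Skills demo 82 × 0.29 = 23.78
  Ethics module 63 × 0.1 = 6.3
  Oral exam 83 × 0.12 = 9.96
Sum = 65.73
65.73 is ≥ 65 and < 91 → Meets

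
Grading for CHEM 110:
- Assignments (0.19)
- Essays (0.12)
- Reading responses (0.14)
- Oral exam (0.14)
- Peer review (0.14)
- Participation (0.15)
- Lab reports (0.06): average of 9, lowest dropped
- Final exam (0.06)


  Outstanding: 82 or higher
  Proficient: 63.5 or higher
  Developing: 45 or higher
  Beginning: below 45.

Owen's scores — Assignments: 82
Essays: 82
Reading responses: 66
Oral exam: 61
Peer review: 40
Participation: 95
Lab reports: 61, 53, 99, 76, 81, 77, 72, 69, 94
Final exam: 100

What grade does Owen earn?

Proficient

Lab reports: drop 53 → average of remaining 8 = 629/8 = 78.625
Weighted total:
  Assignments 82 × 0.19 = 15.58
  Essays 82 × 0.12 = 9.84
  Reading responses 66 × 0.14 = 9.24
  Oral exam 61 × 0.14 = 8.54
  Peer review 40 × 0.14 = 5.6
  Participation 95 × 0.15 = 14.25
  Lab reports 78.625 × 0.06 = 4.7175
  Final exam 100 × 0.06 = 6
Sum = 73.7675
73.7675 is ≥ 63.5 and < 82 → Proficient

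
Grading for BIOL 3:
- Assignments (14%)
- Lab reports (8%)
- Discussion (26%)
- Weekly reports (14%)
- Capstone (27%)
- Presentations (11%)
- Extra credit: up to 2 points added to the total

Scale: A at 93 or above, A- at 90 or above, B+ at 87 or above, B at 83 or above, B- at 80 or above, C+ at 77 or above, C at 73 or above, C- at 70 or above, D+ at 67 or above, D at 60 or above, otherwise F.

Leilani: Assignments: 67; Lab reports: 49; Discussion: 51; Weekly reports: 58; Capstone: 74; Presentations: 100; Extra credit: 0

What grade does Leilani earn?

Weighted total:
  Assignments 67 × 0.14 = 9.38
  Lab reports 49 × 0.08 = 3.92
  Discussion 51 × 0.26 = 13.26
  Weekly reports 58 × 0.14 = 8.12
  Capstone 74 × 0.27 = 19.98
  Presentations 100 × 0.11 = 11
Sum = 65.66
Extra credit: 65.66 + 0 = 65.66
65.66 is ≥ 60 and < 67 → D

D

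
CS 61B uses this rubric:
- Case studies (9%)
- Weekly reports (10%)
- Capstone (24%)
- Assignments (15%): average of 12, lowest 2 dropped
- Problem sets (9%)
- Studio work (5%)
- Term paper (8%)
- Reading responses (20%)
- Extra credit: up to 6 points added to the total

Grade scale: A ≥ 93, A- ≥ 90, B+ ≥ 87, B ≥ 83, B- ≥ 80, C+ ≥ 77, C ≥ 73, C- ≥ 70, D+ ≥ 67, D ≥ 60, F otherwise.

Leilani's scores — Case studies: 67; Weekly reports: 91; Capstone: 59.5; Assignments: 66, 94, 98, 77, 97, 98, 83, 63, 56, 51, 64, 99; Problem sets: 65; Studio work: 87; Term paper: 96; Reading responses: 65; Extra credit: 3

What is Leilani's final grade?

C

Assignments: drop 51, 56 → average of remaining 10 = 839/10 = 83.9
Weighted total:
  Case studies 67 × 0.09 = 6.03
  Weekly reports 91 × 0.1 = 9.1
  Capstone 59.5 × 0.24 = 14.28
  Assignments 83.9 × 0.15 = 12.585
  Problem sets 65 × 0.09 = 5.85
  Studio work 87 × 0.05 = 4.35
  Term paper 96 × 0.08 = 7.68
  Reading responses 65 × 0.2 = 13
Sum = 72.875
Extra credit: 72.875 + 3 = 75.875
75.875 is ≥ 73 and < 77 → C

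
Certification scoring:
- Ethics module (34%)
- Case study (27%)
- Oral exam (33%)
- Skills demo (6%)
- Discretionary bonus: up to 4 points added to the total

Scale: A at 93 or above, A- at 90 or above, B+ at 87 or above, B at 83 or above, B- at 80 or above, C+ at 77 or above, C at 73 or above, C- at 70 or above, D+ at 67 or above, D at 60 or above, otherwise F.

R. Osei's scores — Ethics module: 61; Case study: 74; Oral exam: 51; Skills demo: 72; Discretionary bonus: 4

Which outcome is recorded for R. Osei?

D

Weighted total:
  Ethics module 61 × 0.34 = 20.74
  Case study 74 × 0.27 = 19.98
  Oral exam 51 × 0.33 = 16.83
  Skills demo 72 × 0.06 = 4.32
Sum = 61.87
Discretionary bonus: 61.87 + 4 = 65.87
65.87 is ≥ 60 and < 67 → D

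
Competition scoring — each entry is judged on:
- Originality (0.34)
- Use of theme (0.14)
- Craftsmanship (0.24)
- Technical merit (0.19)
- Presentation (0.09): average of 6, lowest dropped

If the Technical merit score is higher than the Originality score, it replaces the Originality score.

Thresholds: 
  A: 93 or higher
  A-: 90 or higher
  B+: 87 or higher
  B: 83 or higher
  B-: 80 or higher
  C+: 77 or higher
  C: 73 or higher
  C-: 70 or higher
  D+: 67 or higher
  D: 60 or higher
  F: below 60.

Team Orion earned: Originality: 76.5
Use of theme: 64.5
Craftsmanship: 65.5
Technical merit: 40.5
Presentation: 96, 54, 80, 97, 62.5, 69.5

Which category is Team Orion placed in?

D

Presentation: drop 54 → average of remaining 5 = 405/5 = 81
Technical merit (40.5) ≤ Originality (76.5), so Originality stays at 76.5.
Weighted total:
  Originality 76.5 × 0.34 = 26.01
  Use of theme 64.5 × 0.14 = 9.03
  Craftsmanship 65.5 × 0.24 = 15.72
  Technical merit 40.5 × 0.19 = 7.695
  Presentation 81 × 0.09 = 7.29
Sum = 65.745
65.745 is ≥ 60 and < 67 → D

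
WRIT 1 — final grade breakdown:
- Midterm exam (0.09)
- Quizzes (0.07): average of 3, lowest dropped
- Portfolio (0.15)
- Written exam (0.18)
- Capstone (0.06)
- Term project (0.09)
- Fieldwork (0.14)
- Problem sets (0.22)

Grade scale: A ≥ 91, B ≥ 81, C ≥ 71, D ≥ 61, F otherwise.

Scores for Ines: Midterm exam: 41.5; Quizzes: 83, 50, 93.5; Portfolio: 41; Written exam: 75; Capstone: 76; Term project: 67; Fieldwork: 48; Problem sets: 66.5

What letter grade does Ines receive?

Quizzes: drop 50 → average of remaining 2 = 176.5/2 = 88.25
Weighted total:
  Midterm exam 41.5 × 0.09 = 3.735
  Quizzes 88.25 × 0.07 = 6.1775
  Portfolio 41 × 0.15 = 6.15
  Written exam 75 × 0.18 = 13.5
  Capstone 76 × 0.06 = 4.56
  Term project 67 × 0.09 = 6.03
  Fieldwork 48 × 0.14 = 6.72
  Problem sets 66.5 × 0.22 = 14.63
Sum = 61.5025
61.5025 is ≥ 61 and < 71 → D

D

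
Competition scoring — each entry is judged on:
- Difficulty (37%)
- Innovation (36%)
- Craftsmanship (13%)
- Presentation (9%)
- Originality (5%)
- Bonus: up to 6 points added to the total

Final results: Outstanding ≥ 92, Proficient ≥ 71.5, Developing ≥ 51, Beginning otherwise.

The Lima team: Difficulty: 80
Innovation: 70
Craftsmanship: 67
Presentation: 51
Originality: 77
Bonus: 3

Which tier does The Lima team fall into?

Weighted total:
  Difficulty 80 × 0.37 = 29.6
  Innovation 70 × 0.36 = 25.2
  Craftsmanship 67 × 0.13 = 8.71
  Presentation 51 × 0.09 = 4.59
  Originality 77 × 0.05 = 3.85
Sum = 71.95
Bonus: 71.95 + 3 = 74.95
74.95 is ≥ 71.5 and < 92 → Proficient

Proficient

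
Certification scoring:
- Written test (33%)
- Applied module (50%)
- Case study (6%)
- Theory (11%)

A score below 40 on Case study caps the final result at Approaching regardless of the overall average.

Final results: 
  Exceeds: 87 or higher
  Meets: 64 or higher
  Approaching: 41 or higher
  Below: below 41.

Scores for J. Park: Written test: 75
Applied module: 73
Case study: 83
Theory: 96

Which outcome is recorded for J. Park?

Meets

Case study score 83 ≥ 40: minimum met.
Weighted total:
  Written test 75 × 0.33 = 24.75
  Applied module 73 × 0.5 = 36.5
  Case study 83 × 0.06 = 4.98
  Theory 96 × 0.11 = 10.56
Sum = 76.79
76.79 is ≥ 64 and < 87 → Meets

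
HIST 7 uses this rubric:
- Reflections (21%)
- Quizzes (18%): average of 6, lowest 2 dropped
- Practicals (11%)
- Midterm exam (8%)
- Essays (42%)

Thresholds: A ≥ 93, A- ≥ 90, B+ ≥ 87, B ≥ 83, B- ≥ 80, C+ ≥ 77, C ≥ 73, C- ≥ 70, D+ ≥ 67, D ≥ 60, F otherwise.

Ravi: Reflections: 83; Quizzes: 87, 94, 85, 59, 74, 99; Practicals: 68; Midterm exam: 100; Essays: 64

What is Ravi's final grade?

Quizzes: drop 59, 74 → average of remaining 4 = 365/4 = 91.25
Weighted total:
  Reflections 83 × 0.21 = 17.43
  Quizzes 91.25 × 0.18 = 16.425
  Practicals 68 × 0.11 = 7.48
  Midterm exam 100 × 0.08 = 8
  Essays 64 × 0.42 = 26.88
Sum = 76.215
76.215 is ≥ 73 and < 77 → C

C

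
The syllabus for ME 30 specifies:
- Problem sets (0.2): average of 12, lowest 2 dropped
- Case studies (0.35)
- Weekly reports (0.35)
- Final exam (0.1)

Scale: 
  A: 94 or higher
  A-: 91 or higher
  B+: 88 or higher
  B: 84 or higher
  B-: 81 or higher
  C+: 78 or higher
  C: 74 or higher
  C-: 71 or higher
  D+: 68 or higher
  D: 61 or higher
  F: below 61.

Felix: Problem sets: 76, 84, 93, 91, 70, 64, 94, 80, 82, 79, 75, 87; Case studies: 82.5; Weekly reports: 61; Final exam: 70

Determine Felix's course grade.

Problem sets: drop 64, 70 → average of remaining 10 = 841/10 = 84.1
Weighted total:
  Problem sets 84.1 × 0.2 = 16.82
  Case studies 82.5 × 0.35 = 28.875
  Weekly reports 61 × 0.35 = 21.35
  Final exam 70 × 0.1 = 7
Sum = 74.045
74.045 is ≥ 74 and < 78 → C

C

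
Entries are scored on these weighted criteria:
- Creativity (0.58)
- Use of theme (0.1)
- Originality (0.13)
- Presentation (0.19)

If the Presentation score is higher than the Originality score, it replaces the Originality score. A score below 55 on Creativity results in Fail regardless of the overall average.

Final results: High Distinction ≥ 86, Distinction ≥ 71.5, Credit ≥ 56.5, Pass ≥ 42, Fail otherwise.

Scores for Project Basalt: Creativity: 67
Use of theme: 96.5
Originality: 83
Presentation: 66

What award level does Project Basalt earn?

Distinction

Presentation (66) ≤ Originality (83), so Originality stays at 83.
Creativity score 67 ≥ 55: minimum met.
Weighted total:
  Creativity 67 × 0.58 = 38.86
  Use of theme 96.5 × 0.1 = 9.65
  Originality 83 × 0.13 = 10.79
  Presentation 66 × 0.19 = 12.54
Sum = 71.84
71.84 is ≥ 71.5 and < 86 → Distinction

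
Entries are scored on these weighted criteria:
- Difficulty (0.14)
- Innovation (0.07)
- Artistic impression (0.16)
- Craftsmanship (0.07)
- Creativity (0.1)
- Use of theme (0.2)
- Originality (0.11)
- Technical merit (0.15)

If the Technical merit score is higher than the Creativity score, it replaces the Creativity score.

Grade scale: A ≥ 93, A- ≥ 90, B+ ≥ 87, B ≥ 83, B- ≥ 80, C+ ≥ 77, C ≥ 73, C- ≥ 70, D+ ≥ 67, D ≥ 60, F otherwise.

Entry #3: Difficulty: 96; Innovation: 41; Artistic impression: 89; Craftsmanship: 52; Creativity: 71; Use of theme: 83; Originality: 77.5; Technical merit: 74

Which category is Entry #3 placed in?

C+

Technical merit (74) > Creativity (71), so Creativity counts as 74.
Weighted total:
  Difficulty 96 × 0.14 = 13.44
  Innovation 41 × 0.07 = 2.87
  Artistic impression 89 × 0.16 = 14.24
  Craftsmanship 52 × 0.07 = 3.64
  Creativity 74 × 0.1 = 7.4
  Use of theme 83 × 0.2 = 16.6
  Originality 77.5 × 0.11 = 8.525
  Technical merit 74 × 0.15 = 11.1
Sum = 77.815
77.815 is ≥ 77 and < 80 → C+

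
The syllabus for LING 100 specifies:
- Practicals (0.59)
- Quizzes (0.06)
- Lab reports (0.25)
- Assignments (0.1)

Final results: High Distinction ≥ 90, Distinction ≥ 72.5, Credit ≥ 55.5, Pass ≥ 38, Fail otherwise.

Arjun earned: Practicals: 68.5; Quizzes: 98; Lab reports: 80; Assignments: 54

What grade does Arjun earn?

Weighted total:
  Practicals 68.5 × 0.59 = 40.415
  Quizzes 98 × 0.06 = 5.88
  Lab reports 80 × 0.25 = 20
  Assignments 54 × 0.1 = 5.4
Sum = 71.695
71.695 is ≥ 55.5 and < 72.5 → Credit

Credit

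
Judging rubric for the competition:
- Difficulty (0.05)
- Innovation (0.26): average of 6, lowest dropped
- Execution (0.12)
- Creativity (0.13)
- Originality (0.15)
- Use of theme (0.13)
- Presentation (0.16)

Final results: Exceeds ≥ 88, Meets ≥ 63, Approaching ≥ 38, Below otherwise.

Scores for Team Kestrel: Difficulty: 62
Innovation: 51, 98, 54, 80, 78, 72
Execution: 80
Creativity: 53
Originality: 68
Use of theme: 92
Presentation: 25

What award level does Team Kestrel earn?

Meets

Innovation: drop 51 → average of remaining 5 = 382/5 = 76.4
Weighted total:
  Difficulty 62 × 0.05 = 3.1
  Innovation 76.4 × 0.26 = 19.864
  Execution 80 × 0.12 = 9.6
  Creativity 53 × 0.13 = 6.89
  Originality 68 × 0.15 = 10.2
  Use of theme 92 × 0.13 = 11.96
  Presentation 25 × 0.16 = 4
Sum = 65.614
65.614 is ≥ 63 and < 88 → Meets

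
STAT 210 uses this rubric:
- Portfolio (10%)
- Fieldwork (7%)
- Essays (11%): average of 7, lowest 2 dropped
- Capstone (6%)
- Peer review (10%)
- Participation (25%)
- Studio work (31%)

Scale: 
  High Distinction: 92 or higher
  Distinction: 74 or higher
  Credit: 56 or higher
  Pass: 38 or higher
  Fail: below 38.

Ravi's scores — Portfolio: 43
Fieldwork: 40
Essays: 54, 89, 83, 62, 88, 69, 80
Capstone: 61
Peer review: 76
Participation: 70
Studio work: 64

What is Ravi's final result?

Essays: drop 54, 62 → average of remaining 5 = 409/5 = 81.8
Weighted total:
  Portfolio 43 × 0.1 = 4.3
  Fieldwork 40 × 0.07 = 2.8
  Essays 81.8 × 0.11 = 8.998
  Capstone 61 × 0.06 = 3.66
  Peer review 76 × 0.1 = 7.6
  Participation 70 × 0.25 = 17.5
  Studio work 64 × 0.31 = 19.84
Sum = 64.698
64.698 is ≥ 56 and < 74 → Credit

Credit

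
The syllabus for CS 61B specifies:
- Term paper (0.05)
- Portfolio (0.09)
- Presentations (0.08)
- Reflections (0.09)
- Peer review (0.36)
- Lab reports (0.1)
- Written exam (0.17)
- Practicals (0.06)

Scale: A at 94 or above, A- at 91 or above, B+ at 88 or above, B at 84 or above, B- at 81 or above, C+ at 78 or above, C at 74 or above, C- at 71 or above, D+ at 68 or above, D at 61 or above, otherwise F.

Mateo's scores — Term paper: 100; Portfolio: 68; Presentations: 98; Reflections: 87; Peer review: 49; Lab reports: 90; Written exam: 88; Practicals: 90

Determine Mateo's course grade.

C-

Weighted total:
  Term paper 100 × 0.05 = 5
  Portfolio 68 × 0.09 = 6.12
  Presentations 98 × 0.08 = 7.84
  Reflections 87 × 0.09 = 7.83
  Peer review 49 × 0.36 = 17.64
  Lab reports 90 × 0.1 = 9
  Written exam 88 × 0.17 = 14.96
  Practicals 90 × 0.06 = 5.4
Sum = 73.79
73.79 is ≥ 71 and < 74 → C-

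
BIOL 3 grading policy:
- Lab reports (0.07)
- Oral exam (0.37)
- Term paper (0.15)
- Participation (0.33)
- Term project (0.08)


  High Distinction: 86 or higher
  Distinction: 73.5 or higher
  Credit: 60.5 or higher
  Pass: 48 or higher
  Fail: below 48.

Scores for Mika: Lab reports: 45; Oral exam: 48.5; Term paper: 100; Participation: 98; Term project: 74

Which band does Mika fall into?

Distinction

Weighted total:
  Lab reports 45 × 0.07 = 3.15
  Oral exam 48.5 × 0.37 = 17.945
  Term paper 100 × 0.15 = 15
  Participation 98 × 0.33 = 32.34
  Term project 74 × 0.08 = 5.92
Sum = 74.355
74.355 is ≥ 73.5 and < 86 → Distinction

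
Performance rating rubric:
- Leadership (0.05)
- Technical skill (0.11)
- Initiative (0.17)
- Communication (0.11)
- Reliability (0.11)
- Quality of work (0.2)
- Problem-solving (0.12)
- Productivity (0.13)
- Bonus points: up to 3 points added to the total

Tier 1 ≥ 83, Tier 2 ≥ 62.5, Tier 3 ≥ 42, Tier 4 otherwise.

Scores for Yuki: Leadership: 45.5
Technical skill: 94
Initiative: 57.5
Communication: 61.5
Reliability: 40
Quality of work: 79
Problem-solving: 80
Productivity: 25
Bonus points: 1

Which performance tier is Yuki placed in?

Tier 2

Weighted total:
  Leadership 45.5 × 0.05 = 2.275
  Technical skill 94 × 0.11 = 10.34
  Initiative 57.5 × 0.17 = 9.775
  Communication 61.5 × 0.11 = 6.765
  Reliability 40 × 0.11 = 4.4
  Quality of work 79 × 0.2 = 15.8
  Problem-solving 80 × 0.12 = 9.6
  Productivity 25 × 0.13 = 3.25
Sum = 62.205
Bonus points: 62.205 + 1 = 63.205
63.205 is ≥ 62.5 and < 83 → Tier 2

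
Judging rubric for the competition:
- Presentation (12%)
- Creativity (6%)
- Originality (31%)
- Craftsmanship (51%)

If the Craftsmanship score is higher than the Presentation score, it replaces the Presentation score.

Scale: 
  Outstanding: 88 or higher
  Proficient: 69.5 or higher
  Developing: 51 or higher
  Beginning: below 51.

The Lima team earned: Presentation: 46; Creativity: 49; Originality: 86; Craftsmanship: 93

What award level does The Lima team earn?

Craftsmanship (93) > Presentation (46), so Presentation counts as 93.
Weighted total:
  Presentation 93 × 0.12 = 11.16
  Creativity 49 × 0.06 = 2.94
  Originality 86 × 0.31 = 26.66
  Craftsmanship 93 × 0.51 = 47.43
Sum = 88.19
88.19 ≥ 88 → Outstanding

Outstanding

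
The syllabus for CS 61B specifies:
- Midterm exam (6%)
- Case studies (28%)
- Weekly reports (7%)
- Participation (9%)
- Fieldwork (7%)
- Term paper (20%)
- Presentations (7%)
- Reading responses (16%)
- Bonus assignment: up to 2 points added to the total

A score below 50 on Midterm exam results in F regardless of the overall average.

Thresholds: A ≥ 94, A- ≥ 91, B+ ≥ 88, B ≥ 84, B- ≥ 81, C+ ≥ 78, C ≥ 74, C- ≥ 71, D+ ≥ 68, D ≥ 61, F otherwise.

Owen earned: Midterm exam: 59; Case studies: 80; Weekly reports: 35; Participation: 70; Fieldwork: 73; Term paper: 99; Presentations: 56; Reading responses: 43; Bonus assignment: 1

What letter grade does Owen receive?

C-

Midterm exam score 59 ≥ 50: minimum met.
Weighted total:
  Midterm exam 59 × 0.06 = 3.54
  Case studies 80 × 0.28 = 22.4
  Weekly reports 35 × 0.07 = 2.45
  Participation 70 × 0.09 = 6.3
  Fieldwork 73 × 0.07 = 5.11
  Term paper 99 × 0.2 = 19.8
  Presentations 56 × 0.07 = 3.92
  Reading responses 43 × 0.16 = 6.88
Sum = 70.4
Bonus assignment: 70.4 + 1 = 71.4
71.4 is ≥ 71 and < 74 → C-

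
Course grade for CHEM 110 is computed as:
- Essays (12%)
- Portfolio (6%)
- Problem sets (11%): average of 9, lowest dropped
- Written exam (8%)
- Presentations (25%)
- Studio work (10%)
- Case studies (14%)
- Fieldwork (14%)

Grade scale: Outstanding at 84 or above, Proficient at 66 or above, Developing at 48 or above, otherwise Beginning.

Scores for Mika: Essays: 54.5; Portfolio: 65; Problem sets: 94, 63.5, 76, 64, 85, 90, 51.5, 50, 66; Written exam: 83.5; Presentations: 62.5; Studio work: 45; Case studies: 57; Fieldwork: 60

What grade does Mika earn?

Problem sets: drop 50 → average of remaining 8 = 590/8 = 73.75
Weighted total:
  Essays 54.5 × 0.12 = 6.54
  Portfolio 65 × 0.06 = 3.9
  Problem sets 73.75 × 0.11 = 8.1125
  Written exam 83.5 × 0.08 = 6.68
  Presentations 62.5 × 0.25 = 15.625
  Studio work 45 × 0.1 = 4.5
  Case studies 57 × 0.14 = 7.98
  Fieldwork 60 × 0.14 = 8.4
Sum = 61.7375
61.7375 is ≥ 48 and < 66 → Developing

Developing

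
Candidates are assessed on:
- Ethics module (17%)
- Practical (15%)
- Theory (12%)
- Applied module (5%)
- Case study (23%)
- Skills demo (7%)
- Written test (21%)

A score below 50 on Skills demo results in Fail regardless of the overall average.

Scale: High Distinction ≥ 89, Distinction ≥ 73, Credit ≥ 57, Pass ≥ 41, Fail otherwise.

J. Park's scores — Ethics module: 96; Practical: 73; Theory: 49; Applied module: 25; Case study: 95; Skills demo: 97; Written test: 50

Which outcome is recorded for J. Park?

Skills demo score 97 ≥ 50: minimum met.
Weighted total:
  Ethics module 96 × 0.17 = 16.32
  Practical 73 × 0.15 = 10.95
  Theory 49 × 0.12 = 5.88
  Applied module 25 × 0.05 = 1.25
  Case study 95 × 0.23 = 21.85
  Skills demo 97 × 0.07 = 6.79
  Written test 50 × 0.21 = 10.5
Sum = 73.54
73.54 is ≥ 73 and < 89 → Distinction

Distinction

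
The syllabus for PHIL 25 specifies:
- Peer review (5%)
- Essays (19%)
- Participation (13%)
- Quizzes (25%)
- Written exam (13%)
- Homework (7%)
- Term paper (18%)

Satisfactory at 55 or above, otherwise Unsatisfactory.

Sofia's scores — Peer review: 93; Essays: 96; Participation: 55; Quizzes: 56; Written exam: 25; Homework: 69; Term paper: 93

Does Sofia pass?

Weighted total:
  Peer review 93 × 0.05 = 4.65
  Essays 96 × 0.19 = 18.24
  Participation 55 × 0.13 = 7.15
  Quizzes 56 × 0.25 = 14
  Written exam 25 × 0.13 = 3.25
  Homework 69 × 0.07 = 4.83
  Term paper 93 × 0.18 = 16.74
Sum = 68.86
68.86 ≥ 55 → Satisfactory

Satisfactory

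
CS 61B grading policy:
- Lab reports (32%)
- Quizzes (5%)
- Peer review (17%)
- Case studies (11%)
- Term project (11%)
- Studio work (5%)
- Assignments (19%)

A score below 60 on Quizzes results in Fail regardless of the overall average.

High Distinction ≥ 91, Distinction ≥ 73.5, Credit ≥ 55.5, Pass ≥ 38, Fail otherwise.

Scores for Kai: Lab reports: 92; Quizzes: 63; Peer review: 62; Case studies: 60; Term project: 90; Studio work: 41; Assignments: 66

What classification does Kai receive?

Distinction

Quizzes score 63 ≥ 60: minimum met.
Weighted total:
  Lab reports 92 × 0.32 = 29.44
  Quizzes 63 × 0.05 = 3.15
  Peer review 62 × 0.17 = 10.54
  Case studies 60 × 0.11 = 6.6
  Term project 90 × 0.11 = 9.9
  Studio work 41 × 0.05 = 2.05
  Assignments 66 × 0.19 = 12.54
Sum = 74.22
74.22 is ≥ 73.5 and < 91 → Distinction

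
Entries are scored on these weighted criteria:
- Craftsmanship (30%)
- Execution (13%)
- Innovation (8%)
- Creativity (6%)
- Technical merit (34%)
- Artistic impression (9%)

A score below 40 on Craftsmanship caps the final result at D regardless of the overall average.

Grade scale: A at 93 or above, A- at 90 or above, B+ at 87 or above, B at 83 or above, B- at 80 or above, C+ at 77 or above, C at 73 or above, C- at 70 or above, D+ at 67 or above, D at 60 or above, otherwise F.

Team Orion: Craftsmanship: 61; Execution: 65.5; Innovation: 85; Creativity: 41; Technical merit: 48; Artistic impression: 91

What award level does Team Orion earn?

D

Craftsmanship score 61 ≥ 40: minimum met.
Weighted total:
  Craftsmanship 61 × 0.3 = 18.3
  Execution 65.5 × 0.13 = 8.515
  Innovation 85 × 0.08 = 6.8
  Creativity 41 × 0.06 = 2.46
  Technical merit 48 × 0.34 = 16.32
  Artistic impression 91 × 0.09 = 8.19
Sum = 60.585
60.585 is ≥ 60 and < 67 → D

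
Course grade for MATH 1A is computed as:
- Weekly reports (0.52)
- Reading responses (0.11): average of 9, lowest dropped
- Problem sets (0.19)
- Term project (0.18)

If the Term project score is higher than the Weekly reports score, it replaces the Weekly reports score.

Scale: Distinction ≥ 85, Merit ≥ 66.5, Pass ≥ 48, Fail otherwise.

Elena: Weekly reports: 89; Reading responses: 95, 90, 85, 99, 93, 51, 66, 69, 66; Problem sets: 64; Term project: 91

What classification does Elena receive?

Merit

Reading responses: drop 51 → average of remaining 8 = 663/8 = 82.875
Term project (91) > Weekly reports (89), so Weekly reports counts as 91.
Weighted total:
  Weekly reports 91 × 0.52 = 47.32
  Reading responses 82.875 × 0.11 = 9.11625
  Problem sets 64 × 0.19 = 12.16
  Term project 91 × 0.18 = 16.38
Sum = 84.97625
84.97625 is ≥ 66.5 and < 85 → Merit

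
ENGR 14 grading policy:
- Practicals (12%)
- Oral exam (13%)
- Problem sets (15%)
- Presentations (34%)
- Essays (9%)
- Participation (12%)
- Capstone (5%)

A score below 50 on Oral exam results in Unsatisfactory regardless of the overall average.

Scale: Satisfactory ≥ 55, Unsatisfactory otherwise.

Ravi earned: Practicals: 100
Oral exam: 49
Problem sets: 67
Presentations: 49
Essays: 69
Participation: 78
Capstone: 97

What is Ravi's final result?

Unsatisfactory

Oral exam score 49 < 50: minimum not met.
Weighted total:
  Practicals 100 × 0.12 = 12
  Oral exam 49 × 0.13 = 6.37
  Problem sets 67 × 0.15 = 10.05
  Presentations 49 × 0.34 = 16.66
  Essays 69 × 0.09 = 6.21
  Participation 78 × 0.12 = 9.36
  Capstone 97 × 0.05 = 4.85
Sum = 65.5
Because the Oral exam minimum was not met, the result is Unsatisfactory.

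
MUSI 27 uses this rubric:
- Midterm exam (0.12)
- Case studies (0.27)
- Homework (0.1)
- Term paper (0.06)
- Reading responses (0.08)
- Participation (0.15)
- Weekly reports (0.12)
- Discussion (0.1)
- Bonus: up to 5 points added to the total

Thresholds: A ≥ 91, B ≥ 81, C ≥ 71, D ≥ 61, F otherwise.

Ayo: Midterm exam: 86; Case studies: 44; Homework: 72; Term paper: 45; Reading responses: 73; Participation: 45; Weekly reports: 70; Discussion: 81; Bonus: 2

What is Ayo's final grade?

Weighted total:
  Midterm exam 86 × 0.12 = 10.32
  Case studies 44 × 0.27 = 11.88
  Homework 72 × 0.1 = 7.2
  Term paper 45 × 0.06 = 2.7
  Reading responses 73 × 0.08 = 5.84
  Participation 45 × 0.15 = 6.75
  Weekly reports 70 × 0.12 = 8.4
  Discussion 81 × 0.1 = 8.1
Sum = 61.19
Bonus: 61.19 + 2 = 63.19
63.19 is ≥ 61 and < 71 → D

D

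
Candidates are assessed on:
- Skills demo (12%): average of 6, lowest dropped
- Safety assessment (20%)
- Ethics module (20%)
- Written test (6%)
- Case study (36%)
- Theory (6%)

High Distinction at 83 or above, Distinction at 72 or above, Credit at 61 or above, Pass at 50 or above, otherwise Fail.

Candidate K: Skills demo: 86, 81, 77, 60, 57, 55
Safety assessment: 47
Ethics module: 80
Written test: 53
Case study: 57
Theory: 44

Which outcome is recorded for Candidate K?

Skills demo: drop 55 → average of remaining 5 = 361/5 = 72.2
Weighted total:
  Skills demo 72.2 × 0.12 = 8.664
  Safety assessment 47 × 0.2 = 9.4
  Ethics module 80 × 0.2 = 16
  Written test 53 × 0.06 = 3.18
  Case study 57 × 0.36 = 20.52
  Theory 44 × 0.06 = 2.64
Sum = 60.404
60.404 is ≥ 50 and < 61 → Pass

Pass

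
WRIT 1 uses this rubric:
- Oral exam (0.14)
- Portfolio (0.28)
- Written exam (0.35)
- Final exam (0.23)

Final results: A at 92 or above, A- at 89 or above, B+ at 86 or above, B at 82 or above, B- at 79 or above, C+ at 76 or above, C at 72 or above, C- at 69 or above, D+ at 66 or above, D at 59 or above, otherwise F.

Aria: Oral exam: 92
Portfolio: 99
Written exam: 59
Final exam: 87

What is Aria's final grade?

Weighted total:
  Oral exam 92 × 0.14 = 12.88
  Portfolio 99 × 0.28 = 27.72
  Written exam 59 × 0.35 = 20.65
  Final exam 87 × 0.23 = 20.01
Sum = 81.26
81.26 is ≥ 79 and < 82 → B-

B-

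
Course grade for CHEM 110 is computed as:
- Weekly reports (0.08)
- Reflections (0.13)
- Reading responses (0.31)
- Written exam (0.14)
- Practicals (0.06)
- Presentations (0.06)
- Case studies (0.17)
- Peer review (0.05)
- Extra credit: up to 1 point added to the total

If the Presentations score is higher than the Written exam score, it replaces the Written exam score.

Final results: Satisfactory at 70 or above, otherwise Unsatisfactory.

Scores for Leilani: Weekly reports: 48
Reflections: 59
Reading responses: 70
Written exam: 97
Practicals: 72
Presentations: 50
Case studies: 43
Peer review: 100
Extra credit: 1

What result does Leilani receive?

Unsatisfactory

Presentations (50) ≤ Written exam (97), so Written exam stays at 97.
Weighted total:
  Weekly reports 48 × 0.08 = 3.84
  Reflections 59 × 0.13 = 7.67
  Reading responses 70 × 0.31 = 21.7
  Written exam 97 × 0.14 = 13.58
  Practicals 72 × 0.06 = 4.32
  Presentations 50 × 0.06 = 3
  Case studies 43 × 0.17 = 7.31
  Peer review 100 × 0.05 = 5
Sum = 66.42
Extra credit: 66.42 + 1 = 67.42
67.42 < 70 → Unsatisfactory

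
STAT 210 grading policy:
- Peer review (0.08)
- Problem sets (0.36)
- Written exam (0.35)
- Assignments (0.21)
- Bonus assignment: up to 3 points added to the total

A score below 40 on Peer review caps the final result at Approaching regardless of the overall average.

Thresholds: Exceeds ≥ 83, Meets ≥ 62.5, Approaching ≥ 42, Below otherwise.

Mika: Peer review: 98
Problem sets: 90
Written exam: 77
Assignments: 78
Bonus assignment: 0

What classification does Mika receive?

Exceeds

Peer review score 98 ≥ 40: minimum met.
Weighted total:
  Peer review 98 × 0.08 = 7.84
  Problem sets 90 × 0.36 = 32.4
  Written exam 77 × 0.35 = 26.95
  Assignments 78 × 0.21 = 16.38
Sum = 83.57
Bonus assignment: 83.57 + 0 = 83.57
83.57 ≥ 83 → Exceeds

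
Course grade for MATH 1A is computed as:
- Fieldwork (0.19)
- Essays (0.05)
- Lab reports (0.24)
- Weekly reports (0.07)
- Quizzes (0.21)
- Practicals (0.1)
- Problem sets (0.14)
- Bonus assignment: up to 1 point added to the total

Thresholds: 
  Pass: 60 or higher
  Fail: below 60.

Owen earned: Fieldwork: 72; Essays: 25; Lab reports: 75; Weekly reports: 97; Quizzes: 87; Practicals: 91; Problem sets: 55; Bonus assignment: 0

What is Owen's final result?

Weighted total:
  Fieldwork 72 × 0.19 = 13.68
  Essays 25 × 0.05 = 1.25
  Lab reports 75 × 0.24 = 18
  Weekly reports 97 × 0.07 = 6.79
  Quizzes 87 × 0.21 = 18.27
  Practicals 91 × 0.1 = 9.1
  Problem sets 55 × 0.14 = 7.7
Sum = 74.79
Bonus assignment: 74.79 + 0 = 74.79
74.79 ≥ 60 → Pass

Pass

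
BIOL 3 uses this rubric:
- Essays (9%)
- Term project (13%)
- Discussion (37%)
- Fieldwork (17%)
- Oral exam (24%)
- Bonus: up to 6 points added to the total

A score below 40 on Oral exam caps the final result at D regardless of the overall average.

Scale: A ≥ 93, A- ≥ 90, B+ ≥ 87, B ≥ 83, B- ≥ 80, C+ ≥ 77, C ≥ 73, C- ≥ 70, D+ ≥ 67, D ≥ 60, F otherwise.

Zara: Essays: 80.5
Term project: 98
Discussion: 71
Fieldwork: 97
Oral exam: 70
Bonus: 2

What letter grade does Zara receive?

B-

Oral exam score 70 ≥ 40: minimum met.
Weighted total:
  Essays 80.5 × 0.09 = 7.245
  Term project 98 × 0.13 = 12.74
  Discussion 71 × 0.37 = 26.27
  Fieldwork 97 × 0.17 = 16.49
  Oral exam 70 × 0.24 = 16.8
Sum = 79.545
Bonus: 79.545 + 2 = 81.545
81.545 is ≥ 80 and < 83 → B-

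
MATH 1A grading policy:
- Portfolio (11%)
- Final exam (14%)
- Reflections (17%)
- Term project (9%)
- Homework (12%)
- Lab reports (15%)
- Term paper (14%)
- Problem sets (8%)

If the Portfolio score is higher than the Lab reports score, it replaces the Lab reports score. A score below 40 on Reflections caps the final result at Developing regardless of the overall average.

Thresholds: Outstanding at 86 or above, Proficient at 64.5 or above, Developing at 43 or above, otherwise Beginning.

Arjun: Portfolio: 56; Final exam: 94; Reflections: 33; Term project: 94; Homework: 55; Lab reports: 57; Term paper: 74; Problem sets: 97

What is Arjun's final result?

Developing

Portfolio (56) ≤ Lab reports (57), so Lab reports stays at 57.
Reflections score 33 < 40: minimum not met.
Weighted total:
  Portfolio 56 × 0.11 = 6.16
  Final exam 94 × 0.14 = 13.16
  Reflections 33 × 0.17 = 5.61
  Term project 94 × 0.09 = 8.46
  Homework 55 × 0.12 = 6.6
  Lab reports 57 × 0.15 = 8.55
  Term paper 74 × 0.14 = 10.36
  Problem sets 97 × 0.08 = 7.76
Sum = 66.66
66.66 would be Proficient; cap at Developing applies → Developing.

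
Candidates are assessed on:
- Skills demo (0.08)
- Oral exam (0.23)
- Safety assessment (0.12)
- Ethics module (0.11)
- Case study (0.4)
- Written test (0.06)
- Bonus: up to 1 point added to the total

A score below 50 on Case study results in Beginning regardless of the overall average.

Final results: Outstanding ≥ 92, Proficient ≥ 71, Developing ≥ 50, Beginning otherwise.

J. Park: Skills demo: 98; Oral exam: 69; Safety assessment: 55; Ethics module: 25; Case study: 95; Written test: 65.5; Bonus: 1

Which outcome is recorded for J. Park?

Proficient

Case study score 95 ≥ 50: minimum met.
Weighted total:
  Skills demo 98 × 0.08 = 7.84
  Oral exam 69 × 0.23 = 15.87
  Safety assessment 55 × 0.12 = 6.6
  Ethics module 25 × 0.11 = 2.75
  Case study 95 × 0.4 = 38
  Written test 65.5 × 0.06 = 3.93
Sum = 74.99
Bonus: 74.99 + 1 = 75.99
75.99 is ≥ 71 and < 92 → Proficient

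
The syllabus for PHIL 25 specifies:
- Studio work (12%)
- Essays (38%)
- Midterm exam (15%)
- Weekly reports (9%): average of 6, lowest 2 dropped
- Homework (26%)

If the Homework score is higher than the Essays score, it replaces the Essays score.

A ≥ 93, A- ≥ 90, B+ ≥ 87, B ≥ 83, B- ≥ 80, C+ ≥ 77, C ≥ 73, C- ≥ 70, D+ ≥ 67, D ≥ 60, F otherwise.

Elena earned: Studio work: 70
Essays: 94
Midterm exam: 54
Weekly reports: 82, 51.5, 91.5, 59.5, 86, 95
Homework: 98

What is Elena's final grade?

B+

Weekly reports: drop 51.5, 59.5 → average of remaining 4 = 354.5/4 = 88.625
Homework (98) > Essays (94), so Essays counts as 98.
Weighted total:
  Studio work 70 × 0.12 = 8.4
  Essays 98 × 0.38 = 37.24
  Midterm exam 54 × 0.15 = 8.1
  Weekly reports 88.625 × 0.09 = 7.97625
  Homework 98 × 0.26 = 25.48
Sum = 87.19625
87.19625 is ≥ 87 and < 90 → B+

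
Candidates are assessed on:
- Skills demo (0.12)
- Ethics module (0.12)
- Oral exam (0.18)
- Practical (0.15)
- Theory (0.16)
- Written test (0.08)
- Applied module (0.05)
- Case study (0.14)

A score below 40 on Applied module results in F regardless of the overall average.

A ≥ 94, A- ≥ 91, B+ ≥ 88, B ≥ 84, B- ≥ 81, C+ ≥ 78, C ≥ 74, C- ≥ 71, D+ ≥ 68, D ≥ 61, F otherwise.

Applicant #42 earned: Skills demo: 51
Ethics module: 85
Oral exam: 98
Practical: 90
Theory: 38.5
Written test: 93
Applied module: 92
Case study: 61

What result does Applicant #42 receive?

Applied module score 92 ≥ 40: minimum met.
Weighted total:
  Skills demo 51 × 0.12 = 6.12
  Ethics module 85 × 0.12 = 10.2
  Oral exam 98 × 0.18 = 17.64
  Practical 90 × 0.15 = 13.5
  Theory 38.5 × 0.16 = 6.16
  Written test 93 × 0.08 = 7.44
  Applied module 92 × 0.05 = 4.6
  Case study 61 × 0.14 = 8.54
Sum = 74.2
74.2 is ≥ 74 and < 78 → C

C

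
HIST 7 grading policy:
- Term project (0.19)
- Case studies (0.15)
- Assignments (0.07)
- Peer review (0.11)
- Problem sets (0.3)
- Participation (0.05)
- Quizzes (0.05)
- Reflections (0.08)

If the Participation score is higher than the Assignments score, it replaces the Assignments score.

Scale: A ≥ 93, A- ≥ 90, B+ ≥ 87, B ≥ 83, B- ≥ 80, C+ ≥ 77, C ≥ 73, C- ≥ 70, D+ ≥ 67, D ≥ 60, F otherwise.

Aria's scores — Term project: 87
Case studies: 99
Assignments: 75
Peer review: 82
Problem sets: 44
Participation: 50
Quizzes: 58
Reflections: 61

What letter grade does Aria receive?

Participation (50) ≤ Assignments (75), so Assignments stays at 75.
Weighted total:
  Term project 87 × 0.19 = 16.53
  Case studies 99 × 0.15 = 14.85
  Assignments 75 × 0.07 = 5.25
  Peer review 82 × 0.11 = 9.02
  Problem sets 44 × 0.3 = 13.2
  Participation 50 × 0.05 = 2.5
  Quizzes 58 × 0.05 = 2.9
  Reflections 61 × 0.08 = 4.88
Sum = 69.13
69.13 is ≥ 67 and < 70 → D+

D+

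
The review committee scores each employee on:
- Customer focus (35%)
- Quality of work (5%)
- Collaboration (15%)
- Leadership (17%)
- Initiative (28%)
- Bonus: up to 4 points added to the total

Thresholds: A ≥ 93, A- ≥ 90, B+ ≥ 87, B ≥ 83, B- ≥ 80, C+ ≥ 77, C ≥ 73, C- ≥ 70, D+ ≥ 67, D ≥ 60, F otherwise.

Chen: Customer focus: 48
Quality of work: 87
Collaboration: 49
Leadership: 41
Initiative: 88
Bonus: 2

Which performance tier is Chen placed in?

D

Weighted total:
  Customer focus 48 × 0.35 = 16.8
  Quality of work 87 × 0.05 = 4.35
  Collaboration 49 × 0.15 = 7.35
  Leadership 41 × 0.17 = 6.97
  Initiative 88 × 0.28 = 24.64
Sum = 60.11
Bonus: 60.11 + 2 = 62.11
62.11 is ≥ 60 and < 67 → D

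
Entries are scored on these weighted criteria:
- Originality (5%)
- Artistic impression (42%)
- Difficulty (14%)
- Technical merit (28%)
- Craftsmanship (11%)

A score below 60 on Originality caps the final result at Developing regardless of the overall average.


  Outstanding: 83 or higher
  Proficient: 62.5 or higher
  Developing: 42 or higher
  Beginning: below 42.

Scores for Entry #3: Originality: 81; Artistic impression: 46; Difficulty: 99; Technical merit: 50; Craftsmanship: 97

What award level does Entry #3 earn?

Originality score 81 ≥ 60: minimum met.
Weighted total:
  Originality 81 × 0.05 = 4.05
  Artistic impression 46 × 0.42 = 19.32
  Difficulty 99 × 0.14 = 13.86
  Technical merit 50 × 0.28 = 14
  Craftsmanship 97 × 0.11 = 10.67
Sum = 61.9
61.9 is ≥ 42 and < 62.5 → Developing

Developing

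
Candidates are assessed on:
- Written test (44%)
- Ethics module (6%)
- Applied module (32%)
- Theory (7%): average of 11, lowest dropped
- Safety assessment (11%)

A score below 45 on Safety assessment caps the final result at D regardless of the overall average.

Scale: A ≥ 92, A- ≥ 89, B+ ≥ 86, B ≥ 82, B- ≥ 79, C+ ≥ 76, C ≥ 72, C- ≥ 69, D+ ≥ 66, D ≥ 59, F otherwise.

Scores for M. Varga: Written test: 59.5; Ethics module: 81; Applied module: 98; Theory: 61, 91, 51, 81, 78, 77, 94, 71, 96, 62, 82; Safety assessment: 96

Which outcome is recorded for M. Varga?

Theory: drop 51 → average of remaining 10 = 793/10 = 79.3
Safety assessment score 96 ≥ 45: minimum met.
Weighted total:
  Written test 59.5 × 0.44 = 26.18
  Ethics module 81 × 0.06 = 4.86
  Applied module 98 × 0.32 = 31.36
  Theory 79.3 × 0.07 = 5.551
  Safety assessment 96 × 0.11 = 10.56
Sum = 78.511
78.511 is ≥ 76 and < 79 → C+

C+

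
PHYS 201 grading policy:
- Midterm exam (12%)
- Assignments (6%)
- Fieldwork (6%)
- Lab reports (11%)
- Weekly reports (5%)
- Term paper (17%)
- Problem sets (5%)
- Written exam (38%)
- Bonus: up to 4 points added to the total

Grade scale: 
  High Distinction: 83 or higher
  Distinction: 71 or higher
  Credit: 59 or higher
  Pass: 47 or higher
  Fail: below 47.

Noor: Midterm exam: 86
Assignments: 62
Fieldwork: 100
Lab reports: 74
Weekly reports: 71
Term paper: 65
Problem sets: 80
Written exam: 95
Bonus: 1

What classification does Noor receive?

Weighted total:
  Midterm exam 86 × 0.12 = 10.32
  Assignments 62 × 0.06 = 3.72
  Fieldwork 100 × 0.06 = 6
  Lab reports 74 × 0.11 = 8.14
  Weekly reports 71 × 0.05 = 3.55
  Term paper 65 × 0.17 = 11.05
  Problem sets 80 × 0.05 = 4
  Written exam 95 × 0.38 = 36.1
Sum = 82.88
Bonus: 82.88 + 1 = 83.88
83.88 ≥ 83 → High Distinction

High Distinction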